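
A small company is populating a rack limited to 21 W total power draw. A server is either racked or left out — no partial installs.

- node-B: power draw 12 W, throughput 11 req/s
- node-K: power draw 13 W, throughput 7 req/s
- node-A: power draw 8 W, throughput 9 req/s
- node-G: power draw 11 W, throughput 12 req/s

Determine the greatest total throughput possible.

node-K + node-A: power draw 13 + 8 = 21 ≤ 21, throughput 7 + 9 = 16.
node-B + node-A: power draw 12 + 8 = 20 ≤ 21, throughput 11 + 9 = 20.
node-A + node-G: power draw 8 + 11 = 19 ≤ 21, throughput 9 + 12 = 21.
Best is node-A and node-G with total throughput 21.

21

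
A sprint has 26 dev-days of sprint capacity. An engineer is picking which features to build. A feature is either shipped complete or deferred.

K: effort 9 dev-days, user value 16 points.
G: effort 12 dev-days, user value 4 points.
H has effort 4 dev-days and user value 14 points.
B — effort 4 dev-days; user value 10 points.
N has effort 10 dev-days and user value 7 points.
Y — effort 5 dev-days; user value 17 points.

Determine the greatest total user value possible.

Allowing fractional choices, the relaxed optimum would be about 59.8, but features are indivisible.
K + H + B + Y: effort 9 + 4 + 4 + 5 = 22 ≤ 26, user value 16 + 14 + 10 + 17 = 57.
H + B + N + Y: effort 4 + 4 + 10 + 5 = 23 ≤ 26, user value 14 + 10 + 7 + 17 = 48.
Best is K, H, B, and Y with total user value 57.

57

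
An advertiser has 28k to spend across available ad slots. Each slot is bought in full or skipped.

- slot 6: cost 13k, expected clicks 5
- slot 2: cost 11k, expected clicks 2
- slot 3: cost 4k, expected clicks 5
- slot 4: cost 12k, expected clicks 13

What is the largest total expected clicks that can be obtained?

20

Take slot 2, slot 3, and slot 4: cost 11 + 4 + 12 = 27 ≤ 28, expected clicks 2 + 5 + 13 = 20.
No other feasible combination does better.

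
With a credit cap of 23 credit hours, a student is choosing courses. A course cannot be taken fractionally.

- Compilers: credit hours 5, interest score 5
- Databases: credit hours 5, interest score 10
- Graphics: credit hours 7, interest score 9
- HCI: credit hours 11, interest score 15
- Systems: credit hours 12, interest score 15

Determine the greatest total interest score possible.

34

Compilers + Databases + Systems: credit hours 5 + 5 + 12 = 22 ≤ 23, interest score 5 + 10 + 15 = 30.
Databases + Graphics + HCI: credit hours 5 + 7 + 11 = 23 ≤ 23, interest score 10 + 9 + 15 = 34.
Compilers + Databases + HCI: credit hours 5 + 5 + 11 = 21 ≤ 23, interest score 5 + 10 + 15 = 30.
Best is Databases, Graphics, and HCI with total interest score 34.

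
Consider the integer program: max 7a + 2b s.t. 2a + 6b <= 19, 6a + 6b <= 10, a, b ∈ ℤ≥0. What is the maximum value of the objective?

Relaxing integrality, the LP optimum is 11.67 at (a,b) = (1.67, 0), which is not an integer point.
(a,b)=(1,0): 2·1+6·0=2≤19, 6·1+6·0=6≤10, objective 7.
(a,b)=(0,1): 2·0+6·1=6≤19, 6·0+6·1=6≤10, objective 2.
(a,b)=(0,0): 2·0+6·0=0≤19, 6·0+6·0=0≤10, objective 0.
Maximum is 7 at (a,b)=(1,0).

7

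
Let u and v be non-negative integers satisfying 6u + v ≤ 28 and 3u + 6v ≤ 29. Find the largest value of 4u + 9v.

The continuous relaxation peaks at (0, 4.83) with value 43.50; rounding to a feasible lattice point costs some objective.
(u,v)=(1,4): 6·1+1·4=10≤28, 3·1+6·4=27≤29, objective 40.
(u,v)=(0,4): 6·0+1·4=4≤28, 3·0+6·4=24≤29, objective 36.
(u,v)=(2,3): 6·2+1·3=15≤28, 3·2+6·3=24≤29, objective 35.
(u,v)=(1,3): 6·1+1·3=9≤28, 3·1+6·3=21≤29, objective 31.
The best lattice point is (1,4), giving 40.

40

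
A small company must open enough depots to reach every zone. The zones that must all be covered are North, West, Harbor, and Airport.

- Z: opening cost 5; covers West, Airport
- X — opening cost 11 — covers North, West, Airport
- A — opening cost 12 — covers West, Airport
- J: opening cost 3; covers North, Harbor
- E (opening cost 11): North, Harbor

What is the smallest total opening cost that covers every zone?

Choose Z and J: together they cover North, West, Harbor, Airport — every zone.
Total opening cost: 5 + 3 = 8.
No cover costs less than 8.

8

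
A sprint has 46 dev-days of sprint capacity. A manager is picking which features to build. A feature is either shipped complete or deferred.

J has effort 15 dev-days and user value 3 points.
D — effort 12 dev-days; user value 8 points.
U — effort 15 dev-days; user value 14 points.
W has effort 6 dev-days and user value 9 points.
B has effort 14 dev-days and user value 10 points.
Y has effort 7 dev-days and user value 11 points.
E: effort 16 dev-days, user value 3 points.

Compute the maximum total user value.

44

This is an integer program with binary decision variables.
Allowing fractional choices, the relaxed optimum would be about 46.7, but features are indivisible.
U + W + B + Y: effort 15 + 6 + 14 + 7 = 42 ≤ 46, user value 14 + 9 + 10 + 11 = 44.
D + U + W + Y: effort 12 + 15 + 6 + 7 = 40 ≤ 46, user value 8 + 14 + 9 + 11 = 42.
D + W + B + Y: effort 12 + 6 + 14 + 7 = 39 ≤ 46, user value 8 + 9 + 10 + 11 = 38.
Best is U, W, B, and Y with total user value 44.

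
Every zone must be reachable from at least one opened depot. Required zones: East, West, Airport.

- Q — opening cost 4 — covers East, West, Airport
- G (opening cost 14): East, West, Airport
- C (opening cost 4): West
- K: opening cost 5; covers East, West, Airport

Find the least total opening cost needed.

Q alone covers East, West, Airport — every zone.
Total opening cost: 4.
No cover costs less than 4.

4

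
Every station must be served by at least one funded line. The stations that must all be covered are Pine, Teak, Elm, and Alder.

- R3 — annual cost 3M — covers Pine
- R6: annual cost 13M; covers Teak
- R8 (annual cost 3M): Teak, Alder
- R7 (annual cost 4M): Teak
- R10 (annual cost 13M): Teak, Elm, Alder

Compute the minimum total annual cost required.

16

Choose R3 and R10: together they cover Pine, Teak, Elm, Alder — every station.
Total annual cost: 3 + 13 = 16.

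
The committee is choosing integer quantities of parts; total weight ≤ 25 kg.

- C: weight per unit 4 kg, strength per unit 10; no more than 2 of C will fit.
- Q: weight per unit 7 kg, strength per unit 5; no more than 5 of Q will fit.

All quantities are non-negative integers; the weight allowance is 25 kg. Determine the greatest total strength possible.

30

2×C and 2×Q: weight 22 ≤ 25, strength 2·10 + 2·5 = 30.
1×C and 3×Q: weight 25 ≤ 25, strength 1·10 + 3·5 = 25.
Best is 30.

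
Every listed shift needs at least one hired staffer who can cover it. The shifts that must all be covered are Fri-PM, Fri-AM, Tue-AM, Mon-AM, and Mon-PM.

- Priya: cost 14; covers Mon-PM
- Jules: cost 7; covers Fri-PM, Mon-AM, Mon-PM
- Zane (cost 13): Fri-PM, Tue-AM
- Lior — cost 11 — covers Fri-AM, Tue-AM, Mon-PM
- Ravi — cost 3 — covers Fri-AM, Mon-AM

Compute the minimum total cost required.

18

The greedy cost-per-new-shift heuristic would pick Ravi, Jules, and Lior for 21, but a cheaper cover exists.
Choose Jules and Lior: together they cover Fri-PM, Fri-AM, Tue-AM, Mon-AM, Mon-PM — every shift.
Total cost: 7 + 11 = 18.
No cover costs less than 18.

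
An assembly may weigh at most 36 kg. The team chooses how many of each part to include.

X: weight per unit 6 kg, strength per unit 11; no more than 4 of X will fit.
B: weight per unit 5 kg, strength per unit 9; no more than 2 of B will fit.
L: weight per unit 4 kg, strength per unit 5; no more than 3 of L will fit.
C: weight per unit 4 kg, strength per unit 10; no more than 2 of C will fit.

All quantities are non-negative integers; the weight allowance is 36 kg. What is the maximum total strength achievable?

This is a bounded integer knapsack.
4×X, 1×L, and 2×C: weight 36 ≤ 36, strength 4·11 + 1·5 + 2·10 = 69.
3×X, 2×B, and 2×C: weight 36 ≤ 36, strength 3·11 + 2·9 + 2·10 = 71.
Best is 71.

71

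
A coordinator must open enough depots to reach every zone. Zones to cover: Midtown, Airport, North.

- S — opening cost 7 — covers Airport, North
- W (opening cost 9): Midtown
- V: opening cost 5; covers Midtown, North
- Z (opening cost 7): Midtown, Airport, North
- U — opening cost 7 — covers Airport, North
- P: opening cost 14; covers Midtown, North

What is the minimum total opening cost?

7

Z alone covers Midtown, Airport, North — every zone.
Total opening cost: 7.
No cover costs less than 7.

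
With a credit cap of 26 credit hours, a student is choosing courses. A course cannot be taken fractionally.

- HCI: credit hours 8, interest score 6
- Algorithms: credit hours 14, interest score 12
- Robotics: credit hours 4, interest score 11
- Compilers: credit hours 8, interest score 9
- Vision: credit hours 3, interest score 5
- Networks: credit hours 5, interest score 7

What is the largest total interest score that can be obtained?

This is an integer program with binary decision variables.
Allowing fractional choices, the relaxed optimum would be about 37.1, but courses are indivisible.
Algorithms + Robotics + Vision + Networks: credit hours 14 + 4 + 3 + 5 = 26 ≤ 26, interest score 12 + 11 + 5 + 7 = 35.
HCI + Robotics + Compilers + Networks: credit hours 8 + 4 + 8 + 5 = 25 ≤ 26, interest score 6 + 11 + 9 + 7 = 33.
Robotics + Compilers + Vision + Networks: credit hours 4 + 8 + 3 + 5 = 20 ≤ 26, interest score 11 + 9 + 5 + 7 = 32.
Best is Algorithms, Robotics, Vision, and Networks with total interest score 35.

35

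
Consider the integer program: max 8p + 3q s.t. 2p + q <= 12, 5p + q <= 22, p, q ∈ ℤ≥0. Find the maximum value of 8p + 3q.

42

(p,q)=(3,6): 2·3+1·6=12≤12, 5·3+1·6=21≤22, objective 42.
(p,q)=(3,5): 2·3+1·5=11≤12, 5·3+1·5=20≤22, objective 39.
(p,q)=(2,7): 2·2+1·7=11≤12, 5·2+1·7=17≤22, objective 37.
No feasible integer point exceeds 42.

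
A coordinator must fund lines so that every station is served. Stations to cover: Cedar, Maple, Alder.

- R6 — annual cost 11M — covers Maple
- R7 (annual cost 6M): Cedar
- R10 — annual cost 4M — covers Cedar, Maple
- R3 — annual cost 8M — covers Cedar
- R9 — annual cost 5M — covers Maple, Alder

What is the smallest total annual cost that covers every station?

Choose R10 and R9: together they cover Cedar, Maple, Alder — every station.
Total annual cost: 4 + 5 = 9.

9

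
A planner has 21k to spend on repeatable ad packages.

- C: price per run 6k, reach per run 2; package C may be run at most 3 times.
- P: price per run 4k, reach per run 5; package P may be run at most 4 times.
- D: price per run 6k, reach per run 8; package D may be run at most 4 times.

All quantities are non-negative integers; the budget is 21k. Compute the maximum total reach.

Take 2×P and 2×D: price 20 ≤ 21, reach 2·5 + 2·8 = 26.
No other integer combination yields more.

26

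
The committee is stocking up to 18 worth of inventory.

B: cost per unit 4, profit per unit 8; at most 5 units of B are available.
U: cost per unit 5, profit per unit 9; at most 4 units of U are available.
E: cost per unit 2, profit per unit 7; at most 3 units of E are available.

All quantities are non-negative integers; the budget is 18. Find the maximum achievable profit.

3×B and 3×E: cost 18 ≤ 18, profit 3·8 + 3·7 = 45.
1×B, 2×U, and 2×E: cost 18 ≤ 18, profit 1·8 + 2·9 + 2·7 = 40.
Best is 45.

45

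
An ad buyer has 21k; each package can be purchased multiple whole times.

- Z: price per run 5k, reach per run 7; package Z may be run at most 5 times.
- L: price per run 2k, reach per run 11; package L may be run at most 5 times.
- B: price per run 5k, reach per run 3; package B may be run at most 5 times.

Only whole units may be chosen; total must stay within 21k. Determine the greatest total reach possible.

69

2×Z and 5×L: price 20 ≤ 21, reach 2·7 + 5·11 = 69.
1×Z, 5×L, and 1×B: price 20 ≤ 21, reach 1·7 + 5·11 + 1·3 = 65.
Best is 69.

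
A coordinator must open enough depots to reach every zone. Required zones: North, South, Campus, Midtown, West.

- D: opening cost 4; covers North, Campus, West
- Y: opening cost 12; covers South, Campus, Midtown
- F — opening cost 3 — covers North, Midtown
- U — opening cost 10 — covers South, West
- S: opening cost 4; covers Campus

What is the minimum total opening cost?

16

This is an integer covering problem.
The greedy cost-per-new-zone heuristic would pick D, F, and U for 17, but a cheaper cover exists.
Choose D and Y: together they cover North, South, Campus, Midtown, West — every zone.
Total opening cost: 4 + 12 = 16.
No cover costs less than 16.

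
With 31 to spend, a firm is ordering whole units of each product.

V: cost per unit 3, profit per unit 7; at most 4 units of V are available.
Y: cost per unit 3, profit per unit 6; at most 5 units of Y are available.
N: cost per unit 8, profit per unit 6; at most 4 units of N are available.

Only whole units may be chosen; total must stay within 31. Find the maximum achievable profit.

4×V and 5×Y: cost 27 ≤ 31, profit 4·7 + 5·6 = 58.
4×V, 3×Y, and 1×N: cost 29 ≤ 31, profit 4·7 + 3·6 + 1·6 = 52.
Best is 58.

58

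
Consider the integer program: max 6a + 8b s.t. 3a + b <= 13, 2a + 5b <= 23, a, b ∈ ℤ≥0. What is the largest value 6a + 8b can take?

42

(a,b)=(3,3): 3·3+1·3=12≤13, 2·3+5·3=21≤23, objective 42.
(a,b)=(2,3): 3·2+1·3=9≤13, 2·2+5·3=19≤23, objective 36.
The best lattice point is (3,3), giving 42.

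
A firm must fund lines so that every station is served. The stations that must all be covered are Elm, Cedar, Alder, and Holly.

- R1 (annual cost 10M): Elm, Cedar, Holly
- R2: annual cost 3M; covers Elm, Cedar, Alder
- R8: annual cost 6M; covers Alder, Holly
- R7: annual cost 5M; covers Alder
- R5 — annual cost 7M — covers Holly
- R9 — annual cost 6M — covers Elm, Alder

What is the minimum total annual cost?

9

Choose R2 and R8: together they cover Elm, Cedar, Alder, Holly — every station.
Total annual cost: 3 + 6 = 9.
No cover costs less than 9.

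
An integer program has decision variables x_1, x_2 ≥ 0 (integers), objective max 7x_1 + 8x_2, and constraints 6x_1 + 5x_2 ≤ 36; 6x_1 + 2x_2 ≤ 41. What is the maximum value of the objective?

(x_1,x_2)=(0,7) is feasible, giving 56.
(x_1,x_2)=(1,6) is feasible, giving 55.
(x_1,x_2)=(0,6) is feasible, giving 48.
No feasible integer point exceeds 56.

56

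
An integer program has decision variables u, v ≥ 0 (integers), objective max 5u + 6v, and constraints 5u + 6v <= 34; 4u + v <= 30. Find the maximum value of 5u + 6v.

34

(u,v)=(2,4): 5·2+6·4=34≤34, 4·2+1·4=12≤30, objective 34.
(u,v)=(3,3): 5·3+6·3=33≤34, 4·3+1·3=15≤30, objective 33.
(u,v)=(1,4): 5·1+6·4=29≤34, 4·1+1·4=8≤30, objective 29.
The best lattice point is (2,4), giving 34.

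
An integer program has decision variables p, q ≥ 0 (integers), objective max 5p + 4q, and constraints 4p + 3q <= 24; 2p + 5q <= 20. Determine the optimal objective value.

Relaxing integrality, the LP optimum is 30.57 at (p,q) = (4.29, 2.29), which is not an integer point.
(p,q)=(6,0): 4·6+3·0=24≤24, 2·6+5·0=12≤20, objective 30.
(p,q)=(5,1): 4·5+3·1=23≤24, 2·5+5·1=15≤20, objective 29.
(p,q)=(4,2): 4·4+3·2=22≤24, 2·4+5·2=18≤20, objective 28.
No feasible integer point exceeds 30.

30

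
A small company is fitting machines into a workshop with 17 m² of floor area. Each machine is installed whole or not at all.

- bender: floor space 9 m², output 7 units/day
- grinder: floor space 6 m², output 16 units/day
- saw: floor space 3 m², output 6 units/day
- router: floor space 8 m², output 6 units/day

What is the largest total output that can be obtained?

Treat it as a binary knapsack problem.
grinder + saw + router: floor space 6 + 3 + 8 = 17 ≤ 17, output 16 + 6 + 6 = 28.
bender + grinder: floor space 9 + 6 = 15 ≤ 17, output 7 + 16 = 23.
grinder + saw: floor space 6 + 3 = 9 ≤ 17, output 16 + 6 = 22.
Best is grinder, saw, and router with total output 28.

28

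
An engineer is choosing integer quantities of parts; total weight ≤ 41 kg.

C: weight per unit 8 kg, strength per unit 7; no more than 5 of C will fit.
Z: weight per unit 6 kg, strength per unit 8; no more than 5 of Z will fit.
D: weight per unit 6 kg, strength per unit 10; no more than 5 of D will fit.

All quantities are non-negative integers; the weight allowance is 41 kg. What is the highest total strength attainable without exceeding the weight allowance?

This is a bounded integer knapsack.
1×C and 5×D: weight 38 ≤ 41, strength 1·7 + 5·10 = 57.
1×Z and 5×D: weight 36 ≤ 41, strength 1·8 + 5·10 = 58.
Best is 58.

58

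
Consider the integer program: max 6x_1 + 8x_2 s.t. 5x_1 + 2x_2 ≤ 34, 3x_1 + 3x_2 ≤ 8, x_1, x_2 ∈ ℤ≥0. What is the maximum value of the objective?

(x_1,x_2)=(0,2) is feasible, giving 16.
(x_1,x_2)=(1,1) is feasible, giving 14.
No feasible integer point exceeds 16.

16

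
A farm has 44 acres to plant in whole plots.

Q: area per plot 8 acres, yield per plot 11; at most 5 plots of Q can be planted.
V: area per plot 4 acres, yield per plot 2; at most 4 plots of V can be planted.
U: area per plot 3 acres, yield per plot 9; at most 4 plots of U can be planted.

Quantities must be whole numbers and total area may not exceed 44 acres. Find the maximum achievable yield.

80

This is a bounded integer knapsack.
4×Q and 4×U: area 44 ≤ 44, yield 4·11 + 4·9 = 80.
3×Q, 2×V, and 4×U: area 44 ≤ 44, yield 3·11 + 2·2 + 4·9 = 73.
Best is 80.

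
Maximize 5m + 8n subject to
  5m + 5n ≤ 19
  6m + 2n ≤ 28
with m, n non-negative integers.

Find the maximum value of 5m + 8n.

24

The continuous relaxation peaks at (0, 3.8) with value 30.40; rounding to a feasible lattice point costs some objective.
(m,n)=(0,3): 5·0+5·3=15≤19, 6·0+2·3=6≤28, objective 24.
(m,n)=(1,2): 5·1+5·2=15≤19, 6·1+2·2=10≤28, objective 21.
(m,n)=(0,2): 5·0+5·2=10≤19, 6·0+2·2=4≤28, objective 16.
The best lattice point is (0,3), giving 24.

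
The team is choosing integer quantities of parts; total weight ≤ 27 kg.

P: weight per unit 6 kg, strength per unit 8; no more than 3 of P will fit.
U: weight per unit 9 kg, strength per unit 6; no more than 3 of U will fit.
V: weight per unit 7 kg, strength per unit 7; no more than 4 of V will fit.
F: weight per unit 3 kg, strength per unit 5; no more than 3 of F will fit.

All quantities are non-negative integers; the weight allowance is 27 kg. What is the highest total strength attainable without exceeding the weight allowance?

39

This is a bounded integer knapsack.
3×P and 3×F: weight 27 ≤ 27, strength 3·8 + 3·5 = 39.
3×P and 2×F: weight 24 ≤ 27, strength 3·8 + 2·5 = 34.
Best is 39.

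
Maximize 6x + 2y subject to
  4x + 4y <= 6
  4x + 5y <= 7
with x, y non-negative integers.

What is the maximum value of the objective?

(x,y)=(1,0): 4·1+4·0=4≤6, 4·1+5·0=4≤7, objective 6.
(x,y)=(0,1): 4·0+4·1=4≤6, 4·0+5·1=5≤7, objective 2.
(x,y)=(0,0): 4·0+4·0=0≤6, 4·0+5·0=0≤7, objective 0.
Maximum is 6 at (x,y)=(1,0).

6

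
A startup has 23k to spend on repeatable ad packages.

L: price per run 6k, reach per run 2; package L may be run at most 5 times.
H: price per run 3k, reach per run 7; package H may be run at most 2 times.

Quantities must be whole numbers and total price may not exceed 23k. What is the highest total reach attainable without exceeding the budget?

18

H has the best ratio (7/3); taking only H gives at most 2×7 = 14 (stopped by the supply cap of 2).
Mixing does better — 2×L and 2×H: price 18 ≤ 23, reach 2·2 + 2·7 = 18.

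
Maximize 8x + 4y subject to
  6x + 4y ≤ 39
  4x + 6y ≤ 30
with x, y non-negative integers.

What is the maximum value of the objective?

(x,y)=(6,0) is feasible, giving 48.
(x,y)=(5,1) is feasible, giving 44.
(x,y)=(5,0) is feasible, giving 40.
The best lattice point is (6,0), giving 48.

48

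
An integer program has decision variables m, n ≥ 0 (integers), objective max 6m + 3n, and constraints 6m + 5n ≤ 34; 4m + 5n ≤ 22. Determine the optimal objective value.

30

The continuous relaxation peaks at (5.5, 0) with value 33.00; rounding to a feasible lattice point costs some objective.
(m,n)=(5,0) is feasible, giving 30.
(m,n)=(4,1) is feasible, giving 27.
(m,n)=(4,0) is feasible, giving 24.
No feasible integer point exceeds 30.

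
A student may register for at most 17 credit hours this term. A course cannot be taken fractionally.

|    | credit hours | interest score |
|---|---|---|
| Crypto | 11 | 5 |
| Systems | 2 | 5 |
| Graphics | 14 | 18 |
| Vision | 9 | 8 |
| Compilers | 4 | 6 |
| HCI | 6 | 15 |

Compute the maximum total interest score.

28

This is a 0-1 knapsack instance.
Allowing fractional choices, the relaxed optimum would be about 32.4, but courses are indivisible.
Vision + HCI: credit hours 9 + 6 = 15 ≤ 17, interest score 8 + 15 = 23.
Systems + Vision + HCI: credit hours 2 + 9 + 6 = 17 ≤ 17, interest score 5 + 8 + 15 = 28.
Systems + Compilers + HCI: credit hours 2 + 4 + 6 = 12 ≤ 17, interest score 5 + 6 + 15 = 26.
Best is Systems, Vision, and HCI with total interest score 28.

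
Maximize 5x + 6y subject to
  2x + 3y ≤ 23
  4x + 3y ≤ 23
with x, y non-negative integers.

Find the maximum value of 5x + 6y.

(x,y)=(0,7) is feasible, giving 42.
(x,y)=(1,6) is feasible, giving 41.
(x,y)=(0,6) is feasible, giving 36.
The best lattice point is (0,7), giving 42.

42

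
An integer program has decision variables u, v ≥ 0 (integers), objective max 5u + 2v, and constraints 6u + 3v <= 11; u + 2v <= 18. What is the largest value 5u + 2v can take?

Relaxing integrality, the LP optimum is 9.17 at (u,v) = (1.83, 0), which is not an integer point.
(u,v)=(1,1): 6·1+3·1=9≤11, 1·1+2·1=3≤18, objective 7.
(u,v)=(1,0): 6·1+3·0=6≤11, 1·1+2·0=1≤18, objective 5.
The best lattice point is (1,1), giving 7.

7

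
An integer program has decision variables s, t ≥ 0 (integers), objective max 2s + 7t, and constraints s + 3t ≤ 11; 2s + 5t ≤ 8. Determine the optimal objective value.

9

Relaxing integrality, the LP optimum is 11.20 at (s,t) = (0, 1.6), which is not an integer point.
(s,t)=(1,1): 1·1+3·1=4≤11, 2·1+5·1=7≤8, objective 9.
(s,t)=(0,1): 1·0+3·1=3≤11, 2·0+5·1=5≤8, objective 7.
(s,t)=(2,0): 1·2+3·0=2≤11, 2·2+5·0=4≤8, objective 4.
Maximum is 9 at (s,t)=(1,1).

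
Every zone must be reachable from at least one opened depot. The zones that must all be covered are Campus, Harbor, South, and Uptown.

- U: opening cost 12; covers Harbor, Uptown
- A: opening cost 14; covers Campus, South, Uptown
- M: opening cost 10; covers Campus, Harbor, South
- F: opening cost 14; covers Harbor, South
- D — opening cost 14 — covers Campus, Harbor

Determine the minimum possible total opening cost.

22

This is an integer covering problem.
Choose U and M: together they cover Campus, Harbor, South, Uptown — every zone.
Total opening cost: 12 + 10 = 22.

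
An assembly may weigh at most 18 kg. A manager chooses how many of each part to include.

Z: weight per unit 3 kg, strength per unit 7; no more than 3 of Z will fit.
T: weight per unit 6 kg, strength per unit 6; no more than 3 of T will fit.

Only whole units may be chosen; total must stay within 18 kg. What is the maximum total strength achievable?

3×Z and 1×T: weight 15 ≤ 18, strength 3·7 + 1·6 = 27.
2×Z and 2×T: weight 18 ≤ 18, strength 2·7 + 2·6 = 26.
Best is 27.

27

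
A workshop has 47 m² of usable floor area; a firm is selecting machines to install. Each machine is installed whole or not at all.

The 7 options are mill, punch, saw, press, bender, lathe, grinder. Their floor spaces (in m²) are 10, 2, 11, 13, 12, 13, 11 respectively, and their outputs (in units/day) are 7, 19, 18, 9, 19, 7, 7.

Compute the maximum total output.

mill + punch + saw + bender: floor space 10 + 2 + 11 + 12 = 35 ≤ 47, output 7 + 19 + 18 + 19 = 63.
mill + punch + saw + bender + grinder: floor space 10 + 2 + 11 + 12 + 11 = 46 ≤ 47, output 7 + 19 + 18 + 19 + 7 = 70.
punch + saw + press + bender: floor space 2 + 11 + 13 + 12 = 38 ≤ 47, output 19 + 18 + 9 + 19 = 65.
Best is mill, punch, saw, bender, and grinder with total output 70.

70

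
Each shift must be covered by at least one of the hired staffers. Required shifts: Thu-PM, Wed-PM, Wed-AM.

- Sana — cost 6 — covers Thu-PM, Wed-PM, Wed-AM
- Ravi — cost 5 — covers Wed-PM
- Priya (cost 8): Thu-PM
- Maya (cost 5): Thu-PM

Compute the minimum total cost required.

6

This is a weighted set-cover instance.
Sana alone covers Thu-PM, Wed-PM, Wed-AM — every shift.
Total cost: 6.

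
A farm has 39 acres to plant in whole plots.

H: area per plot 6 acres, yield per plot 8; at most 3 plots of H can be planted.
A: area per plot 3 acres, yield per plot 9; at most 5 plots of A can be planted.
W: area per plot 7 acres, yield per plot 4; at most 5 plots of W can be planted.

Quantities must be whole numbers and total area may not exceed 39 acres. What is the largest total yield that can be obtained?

3×H and 5×A: area 33 ≤ 39, yield 3·8 + 5·9 = 69.
2×H, 5×A, and 1×W: area 34 ≤ 39, yield 2·8 + 5·9 + 1·4 = 65.
Best is 69.

69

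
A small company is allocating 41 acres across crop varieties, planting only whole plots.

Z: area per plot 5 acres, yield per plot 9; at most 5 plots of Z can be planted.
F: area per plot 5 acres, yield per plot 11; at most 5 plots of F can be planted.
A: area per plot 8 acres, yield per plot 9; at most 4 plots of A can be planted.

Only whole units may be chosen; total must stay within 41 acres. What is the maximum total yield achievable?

4×Z and 4×F: area 40 ≤ 41, yield 4·9 + 4·11 = 80.
3×Z and 5×F: area 40 ≤ 41, yield 3·9 + 5·11 = 82.
Best is 82.

82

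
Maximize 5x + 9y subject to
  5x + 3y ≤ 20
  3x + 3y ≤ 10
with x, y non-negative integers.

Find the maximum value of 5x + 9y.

Relaxing integrality, the LP optimum is 30.00 at (x,y) = (0, 3.33), which is not an integer point.
(x,y)=(0,3): 5·0+3·3=9≤20, 3·0+3·3=9≤10, objective 27.
(x,y)=(1,2): 5·1+3·2=11≤20, 3·1+3·2=9≤10, objective 23.
(x,y)=(0,2): 5·0+3·2=6≤20, 3·0+3·2=6≤10, objective 18.
The best lattice point is (0,3), giving 27.

27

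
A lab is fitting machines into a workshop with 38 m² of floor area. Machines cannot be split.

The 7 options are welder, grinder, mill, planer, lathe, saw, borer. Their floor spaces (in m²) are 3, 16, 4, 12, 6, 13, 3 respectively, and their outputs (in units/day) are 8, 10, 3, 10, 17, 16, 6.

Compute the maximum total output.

57

Allowing fractional choices, the relaxed optimum would be about 57.8, but machines are indivisible.
welder + mill + planer + lathe + saw: floor space 3 + 4 + 12 + 6 + 13 = 38 ≤ 38, output 8 + 3 + 10 + 17 + 16 = 54.
mill + planer + lathe + saw + borer: floor space 4 + 12 + 6 + 13 + 3 = 38 ≤ 38, output 3 + 10 + 17 + 16 + 6 = 52.
welder + planer + lathe + saw + borer: floor space 3 + 12 + 6 + 13 + 3 = 37 ≤ 38, output 8 + 10 + 17 + 16 + 6 = 57.
Best is welder, planer, lathe, saw, and borer with total output 57.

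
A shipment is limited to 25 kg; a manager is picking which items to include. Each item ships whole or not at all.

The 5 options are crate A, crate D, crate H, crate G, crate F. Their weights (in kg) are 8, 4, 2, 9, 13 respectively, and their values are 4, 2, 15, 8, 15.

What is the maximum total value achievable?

38

Allowing fractional choices, the relaxed optimum would be about 38.5, but items are indivisible.
crate A + crate H + crate F: weight 8 + 2 + 13 = 23 ≤ 25, value 4 + 15 + 15 = 34.
crate H + crate G + crate F: weight 2 + 9 + 13 = 24 ≤ 25, value 15 + 8 + 15 = 38.
Best is crate H, crate G, and crate F with total value 38.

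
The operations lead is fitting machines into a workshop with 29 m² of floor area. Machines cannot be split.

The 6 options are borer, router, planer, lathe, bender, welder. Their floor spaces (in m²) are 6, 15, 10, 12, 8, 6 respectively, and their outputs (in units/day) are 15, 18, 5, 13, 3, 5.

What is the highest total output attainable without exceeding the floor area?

Take borer, router, and welder: floor space 6 + 15 + 6 = 27 ≤ 29, output 15 + 18 + 5 = 38.
No other feasible combination does better.

38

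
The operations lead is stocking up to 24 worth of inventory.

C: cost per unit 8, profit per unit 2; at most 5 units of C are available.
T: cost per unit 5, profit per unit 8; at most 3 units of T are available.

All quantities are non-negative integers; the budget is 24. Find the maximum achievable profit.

26

T has the best ratio (8/5); taking only T gives at most 3×8 = 24 (stopped by the supply cap of 3).
Mixing does better — 1×C and 3×T: cost 23 ≤ 24, profit 1·2 + 3·8 = 26.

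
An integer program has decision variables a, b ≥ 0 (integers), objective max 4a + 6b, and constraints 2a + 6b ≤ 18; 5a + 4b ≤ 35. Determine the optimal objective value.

30

(a,b)=(6,1) is feasible, giving 30.
(a,b)=(7,0) is feasible, giving 28.
(a,b)=(5,1) is feasible, giving 26.
The best lattice point is (6,1), giving 30.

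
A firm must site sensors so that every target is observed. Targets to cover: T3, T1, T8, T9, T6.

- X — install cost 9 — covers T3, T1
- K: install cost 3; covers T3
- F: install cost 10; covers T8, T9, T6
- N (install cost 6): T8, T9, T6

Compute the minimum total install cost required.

The greedy cost-per-new-target heuristic would pick N, K, and X for 18, but a cheaper cover exists.
Choose X and N: together they cover T3, T1, T8, T9, T6 — every target.
Total install cost: 9 + 6 = 15.
No cover costs less than 15.

15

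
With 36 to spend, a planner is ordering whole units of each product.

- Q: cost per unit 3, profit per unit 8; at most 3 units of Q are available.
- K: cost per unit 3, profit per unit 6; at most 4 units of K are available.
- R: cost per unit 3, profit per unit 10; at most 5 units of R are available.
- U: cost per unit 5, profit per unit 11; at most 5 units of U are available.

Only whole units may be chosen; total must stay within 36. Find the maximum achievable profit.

R has the best ratio (10/3); taking only R gives at most 5×10 = 50 (stopped by the supply cap of 5).
Mixing does better — 2×Q, 5×R, and 3×U: cost 36 ≤ 36, profit 2·8 + 5·10 + 3·11 = 99.

99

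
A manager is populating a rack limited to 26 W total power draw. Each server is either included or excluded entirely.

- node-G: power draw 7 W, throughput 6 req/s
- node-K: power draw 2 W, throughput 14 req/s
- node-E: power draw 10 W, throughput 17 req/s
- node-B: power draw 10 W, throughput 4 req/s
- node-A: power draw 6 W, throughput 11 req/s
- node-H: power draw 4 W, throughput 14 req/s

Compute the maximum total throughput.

56

This is a 0-1 knapsack instance.
Allowing fractional choices, the relaxed optimum would be about 59.4, but servers are indivisible.
node-G + node-K + node-E + node-H: power draw 7 + 2 + 10 + 4 = 23 ≤ 26, throughput 6 + 14 + 17 + 14 = 51.
node-K + node-E + node-A + node-H: power draw 2 + 10 + 6 + 4 = 22 ≤ 26, throughput 14 + 17 + 11 + 14 = 56.
Best is node-K, node-E, node-A, and node-H with total throughput 56.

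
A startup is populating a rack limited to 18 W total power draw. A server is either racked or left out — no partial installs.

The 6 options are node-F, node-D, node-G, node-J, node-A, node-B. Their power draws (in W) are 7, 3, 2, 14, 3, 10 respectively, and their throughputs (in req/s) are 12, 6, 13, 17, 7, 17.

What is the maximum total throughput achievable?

43

Allowing fractional choices, the relaxed optimum would be about 43.1, but servers are indivisible.
node-D + node-G + node-A + node-B: power draw 3 + 2 + 3 + 10 = 18 ≤ 18, throughput 6 + 13 + 7 + 17 = 43.
node-G + node-A + node-B: power draw 2 + 3 + 10 = 15 ≤ 18, throughput 13 + 7 + 17 = 37.
node-F + node-D + node-G + node-A: power draw 7 + 3 + 2 + 3 = 15 ≤ 18, throughput 12 + 6 + 13 + 7 = 38.
Best is node-D, node-G, node-A, and node-B with total throughput 43.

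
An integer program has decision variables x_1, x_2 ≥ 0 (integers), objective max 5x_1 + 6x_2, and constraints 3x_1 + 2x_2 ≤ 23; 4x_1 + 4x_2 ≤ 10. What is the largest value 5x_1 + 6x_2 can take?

12

(x_1,x_2)=(0,2): 3·0+2·2=4≤23, 4·0+4·2=8≤10, objective 12.
(x_1,x_2)=(1,1): 3·1+2·1=5≤23, 4·1+4·1=8≤10, objective 11.
Maximum is 12 at (x_1,x_2)=(0,2).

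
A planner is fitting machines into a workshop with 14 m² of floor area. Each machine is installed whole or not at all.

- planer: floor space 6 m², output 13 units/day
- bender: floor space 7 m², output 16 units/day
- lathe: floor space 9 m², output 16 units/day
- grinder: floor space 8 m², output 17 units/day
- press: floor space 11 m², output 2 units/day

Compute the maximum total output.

30

This is a 0-1 knapsack instance.
grinder: floor space 8 ≤ 14, output 17.
planer + grinder: floor space 6 + 8 = 14 ≤ 14, output 13 + 17 = 30.
planer + bender: floor space 6 + 7 = 13 ≤ 14, output 13 + 16 = 29.
Best is planer and grinder with total output 30.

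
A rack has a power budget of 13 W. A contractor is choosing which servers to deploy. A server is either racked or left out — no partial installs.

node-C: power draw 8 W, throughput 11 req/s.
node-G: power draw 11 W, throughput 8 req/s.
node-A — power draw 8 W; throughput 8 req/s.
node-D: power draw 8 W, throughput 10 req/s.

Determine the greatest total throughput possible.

11

Allowing fractional choices, the relaxed optimum would be about 17.2, but servers are indivisible.
node-C: power draw 8 ≤ 13, throughput 11.
node-A: power draw 8 ≤ 13, throughput 8.
node-D: power draw 8 ≤ 13, throughput 10.
Best is node-C with total throughput 11.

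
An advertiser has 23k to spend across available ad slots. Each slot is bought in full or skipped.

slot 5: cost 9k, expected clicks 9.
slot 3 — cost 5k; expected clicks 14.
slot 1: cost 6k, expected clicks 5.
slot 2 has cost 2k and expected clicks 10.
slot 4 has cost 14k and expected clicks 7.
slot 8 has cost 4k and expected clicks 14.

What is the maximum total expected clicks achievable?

47

slot 5 + slot 3 + slot 2 + slot 8: cost 9 + 5 + 2 + 4 = 20 ≤ 23, expected clicks 9 + 14 + 10 + 14 = 47.
slot 3 + slot 1 + slot 2 + slot 8: cost 5 + 6 + 2 + 4 = 17 ≤ 23, expected clicks 14 + 5 + 10 + 14 = 43.
slot 3 + slot 2 + slot 8: cost 5 + 2 + 4 = 11 ≤ 23, expected clicks 14 + 10 + 14 = 38.
Best is slot 5, slot 3, slot 2, and slot 8 with total expected clicks 47.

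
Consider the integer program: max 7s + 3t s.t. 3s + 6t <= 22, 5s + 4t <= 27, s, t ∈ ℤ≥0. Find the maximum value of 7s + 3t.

35

The continuous relaxation peaks at (5.4, 0) with value 37.80; rounding to a feasible lattice point costs some objective.
(s,t)=(5,0): 3·5+6·0=15≤22, 5·5+4·0=25≤27, objective 35.
(s,t)=(4,1): 3·4+6·1=18≤22, 5·4+4·1=24≤27, objective 31.
Maximum is 35 at (s,t)=(5,0).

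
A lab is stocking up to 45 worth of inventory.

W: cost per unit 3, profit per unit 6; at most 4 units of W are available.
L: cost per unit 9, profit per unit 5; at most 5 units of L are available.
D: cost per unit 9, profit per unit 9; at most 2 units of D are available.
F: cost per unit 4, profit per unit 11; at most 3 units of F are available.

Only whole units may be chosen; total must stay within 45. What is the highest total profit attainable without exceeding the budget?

Take 4×W, 2×D, and 3×F: cost 42 ≤ 45, profit 4·6 + 2·9 + 3·11 = 75.
F has the best ratio (11/4) and is taken to its limit of 3; remaining capacity is filled optimally with the others.

75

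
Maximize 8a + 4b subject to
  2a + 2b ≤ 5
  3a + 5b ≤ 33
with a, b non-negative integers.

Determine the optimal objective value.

Relaxing integrality, the LP optimum is 20.00 at (a,b) = (2.5, 0), which is not an integer point.
(a,b)=(2,0): 2·2+2·0=4≤5, 3·2+5·0=6≤33, objective 16.
(a,b)=(1,1): 2·1+2·1=4≤5, 3·1+5·1=8≤33, objective 12.
(a,b)=(1,0): 2·1+2·0=2≤5, 3·1+5·0=3≤33, objective 8.
No feasible integer point exceeds 16.

16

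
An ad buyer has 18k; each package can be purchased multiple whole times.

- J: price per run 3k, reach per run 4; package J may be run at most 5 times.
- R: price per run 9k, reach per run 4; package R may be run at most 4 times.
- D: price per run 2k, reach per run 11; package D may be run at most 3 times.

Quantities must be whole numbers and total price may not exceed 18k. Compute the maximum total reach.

D has the best ratio (11/2); taking only D gives at most 3×11 = 33 (stopped by the supply cap of 3).
Mixing does better — 4×J and 3×D: price 18 ≤ 18, reach 4·4 + 3·11 = 49.

49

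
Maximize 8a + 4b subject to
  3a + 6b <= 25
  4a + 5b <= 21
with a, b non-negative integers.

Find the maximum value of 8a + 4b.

40

The continuous relaxation peaks at (5.25, 0) with value 42.00; rounding to a feasible lattice point costs some objective.
(a,b)=(5,0): 3·5+6·0=15≤25, 4·5+5·0=20≤21, objective 40.
(a,b)=(4,1): 3·4+6·1=18≤25, 4·4+5·1=21≤21, objective 36.
(a,b)=(4,0): 3·4+6·0=12≤25, 4·4+5·0=16≤21, objective 32.
Maximum is 40 at (a,b)=(5,0).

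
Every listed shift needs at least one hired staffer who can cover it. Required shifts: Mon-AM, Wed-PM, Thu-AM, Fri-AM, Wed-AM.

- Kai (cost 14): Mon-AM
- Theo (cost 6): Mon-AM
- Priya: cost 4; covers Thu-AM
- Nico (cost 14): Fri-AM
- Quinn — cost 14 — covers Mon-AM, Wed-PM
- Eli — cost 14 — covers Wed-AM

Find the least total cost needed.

46

This is an integer covering problem.
The greedy cost-per-new-shift heuristic would pick Priya, Theo, Nico, Quinn, and Eli for 52, but a cheaper cover exists.
Choose Priya, Nico, Quinn, and Eli: together they cover Mon-AM, Wed-PM, Thu-AM, Fri-AM, Wed-AM — every shift.
Total cost: 4 + 14 + 14 + 14 = 46.
No cover costs less than 46.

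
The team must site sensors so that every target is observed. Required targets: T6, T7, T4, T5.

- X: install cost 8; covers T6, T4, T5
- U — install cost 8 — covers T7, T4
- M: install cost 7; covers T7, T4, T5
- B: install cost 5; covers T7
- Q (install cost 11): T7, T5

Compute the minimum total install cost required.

13

The greedy cost-per-new-target heuristic would pick M and X for 15, but a cheaper cover exists.
Choose X and B: together they cover T6, T7, T4, T5 — every target.
Total install cost: 8 + 5 = 13.
No cover costs less than 13.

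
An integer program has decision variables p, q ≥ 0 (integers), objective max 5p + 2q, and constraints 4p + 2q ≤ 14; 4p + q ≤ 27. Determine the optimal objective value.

Relaxing integrality, the LP optimum is 17.50 at (p,q) = (3.5, 0), which is not an integer point.
(p,q)=(3,1): 4·3+2·1=14≤14, 4·3+1·1=13≤27, objective 17.
(p,q)=(3,0): 4·3+2·0=12≤14, 4·3+1·0=12≤27, objective 15.
(p,q)=(2,2): 4·2+2·2=12≤14, 4·2+1·2=10≤27, objective 14.
No feasible integer point exceeds 17.

17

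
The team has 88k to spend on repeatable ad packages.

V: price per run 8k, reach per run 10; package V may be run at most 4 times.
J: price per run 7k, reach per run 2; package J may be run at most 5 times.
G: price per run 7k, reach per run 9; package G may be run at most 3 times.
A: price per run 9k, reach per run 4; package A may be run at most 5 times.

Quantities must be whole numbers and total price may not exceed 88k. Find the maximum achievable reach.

G has the best ratio (9/7); taking only G gives at most 3×9 = 27 (stopped by the supply cap of 3).
Mixing does better — 4×V, 1×J, 3×G, and 3×A: price 87 ≤ 88, reach 4·10 + 1·2 + 3·9 + 3·4 = 81.

81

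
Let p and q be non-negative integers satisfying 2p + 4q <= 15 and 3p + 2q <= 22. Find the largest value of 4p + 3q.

28

(p,q)=(7,0) is feasible, giving 28.
(p,q)=(6,0) is feasible, giving 24.
Maximum is 28 at (p,q)=(7,0).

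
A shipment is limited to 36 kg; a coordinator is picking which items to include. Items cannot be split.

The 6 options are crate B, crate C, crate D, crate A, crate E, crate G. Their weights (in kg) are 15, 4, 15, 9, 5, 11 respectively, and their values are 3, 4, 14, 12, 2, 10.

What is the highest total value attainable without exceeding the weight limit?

crate D + crate A + crate G: weight 15 + 9 + 11 = 35 ≤ 36, value 14 + 12 + 10 = 36.
crate C + crate D + crate A + crate E: weight 4 + 15 + 9 + 5 = 33 ≤ 36, value 4 + 14 + 12 + 2 = 32.
Best is crate D, crate A, and crate G with total value 36.

36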